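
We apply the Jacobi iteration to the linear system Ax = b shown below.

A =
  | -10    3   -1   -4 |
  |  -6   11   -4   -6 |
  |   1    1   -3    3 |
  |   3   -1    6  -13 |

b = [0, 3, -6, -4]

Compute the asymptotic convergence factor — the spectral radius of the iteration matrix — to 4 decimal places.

0.7461

A = D + L + U where D = diag(-10, 11, -3, -13).
Jacobi T = -D⁻¹(L+U): T[3,2] = -(6)/(-13) = +0.4615; T[3,3] = 0.
  T[0,:] = [+0.0000  +0.3000  -0.1000  -0.4000]
  T[1,:] = [+0.5455  +0.0000  +0.3636  +0.5455]
  T[2,:] = [+0.3333  +0.3333  +0.0000  +1.0000]
  T[3,:] = [+0.2308  -0.0769  +0.4615  +0.0000]
|eigenvalues of T|: 0.7461, 0.6275, 0.3757, 0.2571.
ρ = 0.7461; 0.7461 < 1 ⇒ converges.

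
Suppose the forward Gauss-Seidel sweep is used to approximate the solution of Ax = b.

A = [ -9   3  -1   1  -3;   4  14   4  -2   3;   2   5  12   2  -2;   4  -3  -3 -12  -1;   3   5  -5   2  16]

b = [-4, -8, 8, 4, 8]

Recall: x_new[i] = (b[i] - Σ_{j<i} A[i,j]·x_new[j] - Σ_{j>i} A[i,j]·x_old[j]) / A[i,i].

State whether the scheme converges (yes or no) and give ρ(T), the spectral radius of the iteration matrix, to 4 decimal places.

Let D = diag(-9, 14, 12, -12, 16); L, U the strict triangles.
T_GS = -(D+L)⁻¹U: row 0 first, T[0,3] = -(1)/(-9) = +0.1111; later rows by forward substitution.
  T[0,:] = [+0.0000, +0.3333, -0.1111, +0.1111, -0.3333]
  T[1,:] = [+0.0000, -0.0952, -0.2540, +0.1111, -0.1190]
  T[2,:] = [+0.0000, -0.0159, +0.1243, -0.2315, +0.2718]
  T[3,:] = [+0.0000, +0.1389, -0.0046, +0.0671, -0.2326]
  T[4,:] = [+0.0000, -0.0551, +0.1396, -0.1363, +0.2137]
|eigenvalues of T|: 0.5238, 0.1475, 0.1475, 0.0218, 0.0000.
spectral radius ρ = 0.5238; 0.5238 < 1 ⇒ converges.

yes, ρ = 0.5238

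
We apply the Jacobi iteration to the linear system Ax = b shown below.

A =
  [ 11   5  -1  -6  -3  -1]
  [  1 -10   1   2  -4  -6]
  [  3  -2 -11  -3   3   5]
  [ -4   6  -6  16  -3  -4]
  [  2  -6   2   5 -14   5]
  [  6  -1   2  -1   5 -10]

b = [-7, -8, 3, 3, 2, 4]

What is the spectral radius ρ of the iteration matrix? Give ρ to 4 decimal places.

1.1892

Split A = D + L + U, D = diag(11, -10, -11, 16, -14, -10).
T_J = -D⁻¹(L+U): T[4,1] = -(-6)/(-14) = -0.4286; T[4,4] = 0.
  T[0,:] = [+0.0000 -0.4545 +0.0909 +0.5455 +0.2727 +0.0909]
  T[1,:] = [+0.1000 +0.0000 +0.1000 +0.2000 -0.4000 -0.6000]
  T[2,:] = [+0.2727 -0.1818 +0.0000 -0.2727 +0.2727 +0.4545]
  T[3,:] = [+0.2500 -0.3750 +0.3750 +0.0000 +0.1875 +0.2500]
  T[4,:] = [+0.1429 -0.4286 +0.1429 +0.3571 +0.0000 +0.3571]
  T[5,:] = [+0.6000 -0.1000 +0.2000 -0.1000 +0.5000 +0.0000]
|eigenvalues of T|: 1.1892, 0.5360, 0.5360, 0.3380, 0.2512, 0.2512.
ρ = 1.1892; 1.1892 > 1 ⇒ diverges.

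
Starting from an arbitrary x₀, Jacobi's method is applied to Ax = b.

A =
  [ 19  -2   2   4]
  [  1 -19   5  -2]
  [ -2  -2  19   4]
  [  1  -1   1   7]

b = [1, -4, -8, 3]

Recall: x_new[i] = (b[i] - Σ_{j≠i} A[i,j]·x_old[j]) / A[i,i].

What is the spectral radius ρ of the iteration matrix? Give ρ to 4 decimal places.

0.2656

Write A = D+L+U with D = diag(19, -19, 19, 7).
Jacobi: T = -D⁻¹(L+U), T[3,2] = -(1)/(7) = -0.1429; T[3,3] = 0.
  T[0,:] = [+0.0000  +0.1053  -0.1053  -0.2105]
  T[1,:] = [+0.0526  +0.0000  +0.2632  -0.1053]
  T[2,:] = [+0.1053  +0.1053  +0.0000  -0.2105]
  T[3,:] = [-0.1429  +0.1429  -0.1429  +0.0000]
eigenvalue magnitudes: 0.2656, 0.1872, 0.1872, 0.0895.
ρ(T) = max|λ| = 0.2656; 0.2656 < 1 ⇒ converges.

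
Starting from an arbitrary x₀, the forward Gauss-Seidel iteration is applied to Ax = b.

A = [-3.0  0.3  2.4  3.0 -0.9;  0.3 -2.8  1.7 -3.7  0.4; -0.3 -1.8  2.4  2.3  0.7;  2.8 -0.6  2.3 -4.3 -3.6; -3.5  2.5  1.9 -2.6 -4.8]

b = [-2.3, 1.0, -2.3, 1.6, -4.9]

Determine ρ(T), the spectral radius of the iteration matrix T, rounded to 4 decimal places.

Let D = diag(-3, -2.8, 2.4, -4.3, -4.8); L, U the strict triangles.
Gauss-Seidel: T = -(D+L)⁻¹U, row 0 first, T[0,1] = -(0.3)/(-3) = +0.1000; later rows by forward substitution.
  T[0,:] = [+0.0000  +0.1000  +0.8000  +1.0000  -0.3000]
  T[1,:] = [+0.0000  +0.0107  +0.6929  -1.2143  +0.1107]
  T[2,:] = [+0.0000  +0.0205  +0.6196  -1.7440  -0.2461]
  T[3,:] = [+0.0000  +0.0746  +0.7557  -0.1123  -1.1797]
  T[4,:] = [+0.0000  -0.0996  -0.3865  -1.9911  +0.8180]
|roots of det(T-λI)|: 1.1950, 1.0097, 0.8333, 0.0353, 0.0000.
spectral radius ρ = 1.1950; 1.1950 > 1: divergent.

1.1950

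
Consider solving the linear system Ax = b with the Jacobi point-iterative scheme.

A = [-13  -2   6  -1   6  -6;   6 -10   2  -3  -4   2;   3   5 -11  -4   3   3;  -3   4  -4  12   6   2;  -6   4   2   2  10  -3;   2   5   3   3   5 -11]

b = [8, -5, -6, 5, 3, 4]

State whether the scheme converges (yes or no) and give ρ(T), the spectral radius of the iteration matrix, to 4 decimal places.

Write A = D+L+U with D = diag(-13, -10, -11, 12, 10, -11).
T_J = -D⁻¹(L+U): T[1,3] = -(-3)/(-10) = -0.3000; T[1,1] = 0.
  T[0,:] = [+0.0000 -0.1538 +0.4615 -0.0769 +0.4615 -0.4615]
  T[1,:] = [+0.6000 +0.0000 +0.2000 -0.3000 -0.4000 +0.2000]
  T[2,:] = [+0.2727 +0.4545 +0.0000 -0.3636 +0.2727 +0.2727]
  T[3,:] = [+0.2500 -0.3333 +0.3333 +0.0000 -0.5000 -0.1667]
  T[4,:] = [+0.6000 -0.4000 -0.2000 -0.2000 +0.0000 +0.3000]
  T[5,:] = [+0.1818 +0.4545 +0.2727 +0.2727 +0.4545 +0.0000]
eigenvalue magnitudes: 1.1354, 0.6703, 0.6703, 0.4914, 0.4914, 0.0190.
ρ(T) = max|λ| = 1.1354; 1.1354 > 1: divergent.

no, ρ = 1.1354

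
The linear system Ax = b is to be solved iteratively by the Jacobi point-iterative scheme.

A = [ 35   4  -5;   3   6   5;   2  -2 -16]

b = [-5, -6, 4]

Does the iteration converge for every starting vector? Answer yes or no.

yes

Let D = diag(35, 6, -16); L, U the strict triangles.
T_J = -D⁻¹(L+U): T[1,0] = -(3)/(6) = -0.5000; T[1,1] = 0.
  T[0,:] = [+0.0000  -0.1143  +0.1429]
  T[1,:] = [-0.5000  +0.0000  -0.8333]
  T[2,:] = [+0.1250  -0.1250  +0.0000]
|roots of det(T-λI)|: 0.4725, 0.3445, 0.1280.
ρ = 0.4725; 0.4725 < 1 ⇒ converges.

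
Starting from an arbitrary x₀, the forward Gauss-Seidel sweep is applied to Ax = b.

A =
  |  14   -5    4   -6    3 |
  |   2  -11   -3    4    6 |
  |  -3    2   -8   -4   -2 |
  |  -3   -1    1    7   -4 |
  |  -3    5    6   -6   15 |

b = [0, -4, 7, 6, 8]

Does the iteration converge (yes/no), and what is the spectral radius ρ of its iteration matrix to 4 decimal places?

Diagonal D = diag(14, -11, -8, 7, 15); L, U strict lower/upper.
T_GS = -(D+L)⁻¹U: row 0 first, T[0,3] = -(-6)/(14) = +0.4286; later rows by forward substitution.
  T[0,:] = [+0.0000 +0.3571 -0.2857 +0.4286 -0.2143]
  T[1,:] = [+0.0000 +0.0649 -0.3247 +0.4416 +0.5065]
  T[2,:] = [+0.0000 -0.1177 +0.0260 -0.5503 -0.0430]
  T[3,:] = [+0.0000 +0.1792 -0.1725 +0.3254 +0.5581]
  T[4,:] = [+0.0000 +0.1685 -0.0283 +0.2888 +0.0288]
|roots of det(T-λI)|: 0.9495, 0.3818, 0.1239, 0.1239, 0.0000.
ρ(T) = max|λ| = 0.9495; 0.9495 < 1, so it converges for any x₀.

yes, ρ = 0.9495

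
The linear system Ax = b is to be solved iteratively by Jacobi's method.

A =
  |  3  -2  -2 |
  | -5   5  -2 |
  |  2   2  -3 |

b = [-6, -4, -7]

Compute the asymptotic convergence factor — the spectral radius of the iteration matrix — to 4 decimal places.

Let D = diag(3, 5, -3); L, U the strict triangles.
Jacobi: T = -D⁻¹(L+U), T[2,1] = -(2)/(-3) = +0.6667; T[2,2] = 0.
  T[0,:] = [+0.0000, +0.6667, +0.6667]
  T[1,:] = [+1.0000, +0.0000, +0.4000]
  T[2,:] = [+0.6667, +0.6667, +0.0000]
|λ(T)| sorted: 1.3553, 0.6886, 0.6667.
spectral radius ρ = 1.3553; 1.3553 > 1: divergent.

1.3553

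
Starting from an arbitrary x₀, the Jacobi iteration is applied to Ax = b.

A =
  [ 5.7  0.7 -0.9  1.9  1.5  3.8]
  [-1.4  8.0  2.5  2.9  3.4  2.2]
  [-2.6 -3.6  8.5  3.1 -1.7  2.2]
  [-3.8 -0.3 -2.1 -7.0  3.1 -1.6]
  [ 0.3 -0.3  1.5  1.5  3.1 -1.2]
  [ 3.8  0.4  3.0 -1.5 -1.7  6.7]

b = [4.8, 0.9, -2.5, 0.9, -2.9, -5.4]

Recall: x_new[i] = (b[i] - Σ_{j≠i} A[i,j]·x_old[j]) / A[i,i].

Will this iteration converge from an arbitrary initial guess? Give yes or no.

Diagonal D = diag(5.7, 8, 8.5, -7, 3.1, 6.7); L, U strict lower/upper.
Jacobi: T = -D⁻¹(L+U), T[4,3] = -(1.5)/(3.1) = -0.4839; T[4,4] = 0.
  T[0,:] = [+0.0000 -0.1228 +0.1579 -0.3333 -0.2632 -0.6667]
  T[1,:] = [+0.1750 +0.0000 -0.3125 -0.3625 -0.4250 -0.2750]
  T[2,:] = [+0.3059 +0.4235 +0.0000 -0.3647 +0.2000 -0.2588]
  T[3,:] = [-0.5429 -0.0429 -0.3000 +0.0000 +0.4429 -0.2286]
  T[4,:] = [-0.0968 +0.0968 -0.4839 -0.4839 +0.0000 +0.3871]
  T[5,:] = [-0.5672 -0.0597 -0.4478 +0.2239 +0.2537 +0.0000]
eigenvalue magnitudes: 1.1496, 0.6958, 0.6958, 0.6604, 0.1601, 0.1601.
spectral radius ρ = 1.1496; 1.1496 > 1: divergent.

no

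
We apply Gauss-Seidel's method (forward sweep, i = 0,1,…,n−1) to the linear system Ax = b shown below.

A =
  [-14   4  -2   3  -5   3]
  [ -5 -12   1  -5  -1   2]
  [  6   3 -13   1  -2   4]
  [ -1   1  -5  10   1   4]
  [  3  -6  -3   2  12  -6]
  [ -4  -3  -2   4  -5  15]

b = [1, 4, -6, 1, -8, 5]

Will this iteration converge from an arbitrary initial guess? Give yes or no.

Split A = D + L + U, D = diag(-14, -12, -13, 10, 12, 15).
GS T = -(D+L)⁻¹U: row 0 first, T[0,5] = -(3)/(-14) = +0.2143; later rows by forward substitution.
  T[0,:] = [+0.0000 +0.2857 -0.1429 +0.2143 -0.3571 +0.2143]
  T[1,:] = [+0.0000 -0.1190 +0.1429 -0.5060 +0.0655 +0.0774]
  T[2,:] = [+0.0000 +0.1044 -0.0330 +0.0591 -0.3036 +0.4245]
  T[3,:] = [+0.0000 +0.0927 -0.0451 +0.1016 -0.2940 -0.1741]
  T[4,:] = [+0.0000 -0.1203 +0.1064 -0.3087 +0.0951 +0.6202]
  T[5,:] = [+0.0000 +0.0015 +0.0336 -0.1662 -0.0125 +0.3824]
|λ(T)| sorted: 0.5676, 0.1976, 0.1976, 0.1935, 0.0057, 0.0000.
ρ(T) = max|λ| = 0.5676; 0.5676 < 1: convergent.

yes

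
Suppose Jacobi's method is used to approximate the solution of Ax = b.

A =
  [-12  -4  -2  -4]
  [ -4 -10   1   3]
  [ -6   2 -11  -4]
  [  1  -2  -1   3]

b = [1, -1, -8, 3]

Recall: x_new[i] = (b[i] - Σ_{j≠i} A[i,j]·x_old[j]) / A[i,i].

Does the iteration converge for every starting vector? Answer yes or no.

yes

A = D + L + U where D = diag(-12, -10, -11, 3).
Jacobi: T = -D⁻¹(L+U), T[0,3] = -(-4)/(-12) = -0.3333; T[0,0] = 0.
  T[0,:] = [+0.0000 -0.3333 -0.1667 -0.3333]
  T[1,:] = [-0.4000 +0.0000 +0.1000 +0.3000]
  T[2,:] = [-0.5455 +0.1818 +0.0000 -0.3636]
  T[3,:] = [-0.3333 +0.6667 +0.3333 +0.0000]
moduli |λ_i(T)| = 0.8267, 0.4016, 0.4016, 0.1288.
ρ(T) = max|λ| = 0.8267; 0.8267 < 1: convergent.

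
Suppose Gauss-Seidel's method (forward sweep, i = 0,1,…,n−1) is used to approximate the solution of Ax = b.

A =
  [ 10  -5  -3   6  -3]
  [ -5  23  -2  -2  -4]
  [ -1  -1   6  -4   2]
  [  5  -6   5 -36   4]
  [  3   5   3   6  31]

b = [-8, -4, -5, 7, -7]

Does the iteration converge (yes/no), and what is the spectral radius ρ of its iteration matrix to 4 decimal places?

yes, ρ = 0.2646

Split A = D + L + U, D = diag(10, 23, 6, -36, 31).
GS T = -(D+L)⁻¹U: row 0 first, T[0,2] = -(-3)/(10) = +0.3000; later rows by forward substitution.
  T[0,:] = [+0.0000 +0.5000 +0.3000 -0.6000 +0.3000]
  T[1,:] = [+0.0000 +0.1087 +0.1522 -0.0435 +0.2391]
  T[2,:] = [+0.0000 +0.1014 +0.0754 +0.5594 -0.2435]
  T[3,:] = [+0.0000 +0.0654 +0.0268 +0.0016 +0.0791]
  T[4,:] = [+0.0000 -0.0884 -0.0661 +0.0106 -0.0594]
|roots of det(T-λI)|: 0.2646, 0.1462, 0.1462, 0.0551, 0.0000.
ρ = 0.2646; 0.2646 < 1: convergent.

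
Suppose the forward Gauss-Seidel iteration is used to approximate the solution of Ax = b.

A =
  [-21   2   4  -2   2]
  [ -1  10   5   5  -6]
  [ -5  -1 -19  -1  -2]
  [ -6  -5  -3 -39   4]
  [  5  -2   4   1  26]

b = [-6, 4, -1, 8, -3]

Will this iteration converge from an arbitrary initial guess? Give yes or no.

A = D + L + U where D = diag(-21, 10, -19, -39, 26).
T_GS = -(D+L)⁻¹U: row 0 first, T[0,1] = -(2)/(-21) = +0.0952; later rows by forward substitution.
  T[0,:] = [+0.0000, +0.0952, +0.1905, -0.0952, +0.0952]
  T[1,:] = [+0.0000, +0.0095, -0.4810, -0.5095, +0.6095]
  T[2,:] = [+0.0000, -0.0256, -0.0248, -0.0008, -0.1624]
  T[3,:] = [+0.0000, -0.0139, +0.0343, +0.0800, +0.0223]
  T[4,:] = [+0.0000, -0.0131, -0.0711, -0.0238, +0.0527]
moduli |λ_i(T)| = 0.1755, 0.1228, 0.0901, 0.0254, 0.0000.
ρ(T) = max|λ| = 0.1755; 0.1755 < 1 ⇒ converges.

yes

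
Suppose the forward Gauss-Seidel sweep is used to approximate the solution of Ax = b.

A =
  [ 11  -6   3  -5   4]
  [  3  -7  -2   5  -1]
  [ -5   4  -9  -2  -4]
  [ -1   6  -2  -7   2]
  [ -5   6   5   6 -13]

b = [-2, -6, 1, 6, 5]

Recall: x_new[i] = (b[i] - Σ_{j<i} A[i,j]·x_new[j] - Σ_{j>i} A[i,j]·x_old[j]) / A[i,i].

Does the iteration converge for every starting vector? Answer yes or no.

Let D = diag(11, -7, -9, -7, -13); L, U the strict triangles.
GS T = -(D+L)⁻¹U: row 0 first, T[0,1] = -(-6)/(11) = +0.5455; later rows by forward substitution.
  T[0,:] = [+0.0000, +0.5455, -0.2727, +0.4545, -0.3636]
  T[1,:] = [+0.0000, +0.2338, -0.4026, +0.9091, -0.2987]
  T[2,:] = [+0.0000, -0.1991, -0.0274, -0.0707, -0.3752]
  T[3,:] = [+0.0000, +0.1793, -0.2983, +0.7345, +0.1888]
  T[4,:] = [+0.0000, -0.0957, -0.2291, +0.5566, -0.0552]
|eigenvalues of T|: 1.1255, 0.4777, 0.2646, 0.0267, 0.0000.
ρ(T) = max|λ| = 1.1255; 1.1255 > 1 ⇒ diverges.

no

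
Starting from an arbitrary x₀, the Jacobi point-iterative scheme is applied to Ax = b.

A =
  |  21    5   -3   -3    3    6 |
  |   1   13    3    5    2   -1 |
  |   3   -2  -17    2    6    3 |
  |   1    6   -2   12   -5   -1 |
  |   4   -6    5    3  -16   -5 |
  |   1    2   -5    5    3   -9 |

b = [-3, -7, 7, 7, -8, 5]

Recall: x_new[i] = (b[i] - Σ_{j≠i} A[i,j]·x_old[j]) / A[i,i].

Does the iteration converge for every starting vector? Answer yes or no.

yes

Split A = D + L + U, D = diag(21, 13, -17, 12, -16, -9).
Jacobi T = -D⁻¹(L+U): T[5,3] = -(5)/(-9) = +0.5556; T[5,5] = 0.
  T[0,:] = [+0.0000  -0.2381  +0.1429  +0.1429  -0.1429  -0.2857]
  T[1,:] = [-0.0769  +0.0000  -0.2308  -0.3846  -0.1538  +0.0769]
  T[2,:] = [+0.1765  -0.1176  +0.0000  +0.1176  +0.3529  +0.1765]
  T[3,:] = [-0.0833  -0.5000  +0.1667  +0.0000  +0.4167  +0.0833]
  T[4,:] = [+0.2500  -0.3750  +0.3125  +0.1875  +0.0000  -0.3125]
  T[5,:] = [+0.1111  +0.2222  -0.5556  +0.5556  +0.3333  +0.0000]
|λ(T)| sorted: 0.8435, 0.5087, 0.4691, 0.4691, 0.1158, 0.1158.
spectral radius ρ = 0.8435; 0.8435 < 1 ⇒ converges.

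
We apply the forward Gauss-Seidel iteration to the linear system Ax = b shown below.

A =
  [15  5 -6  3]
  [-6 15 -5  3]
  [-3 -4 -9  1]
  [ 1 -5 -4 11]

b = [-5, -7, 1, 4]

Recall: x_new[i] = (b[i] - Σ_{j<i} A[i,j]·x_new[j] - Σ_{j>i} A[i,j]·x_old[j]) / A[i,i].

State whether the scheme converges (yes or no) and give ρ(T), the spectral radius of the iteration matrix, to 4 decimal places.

Diagonal D = diag(15, 15, -9, 11); L, U strict lower/upper.
GS T = -(D+L)⁻¹U: row 0 first, T[0,1] = -(5)/(15) = -0.3333; later rows by forward substitution.
  T[0,:] = [+0.0000 -0.3333 +0.4000 -0.2000]
  T[1,:] = [+0.0000 -0.1333 +0.4933 -0.2800]
  T[2,:] = [+0.0000 +0.1704 -0.3526 +0.3022]
  T[3,:] = [+0.0000 +0.0316 +0.0597 +0.0008]
moduli |λ_i(T)| = 0.5642, 0.0991, 0.0201, 0.0000.
ρ = 0.5642; 0.5642 < 1: convergent.

yes, ρ = 0.5642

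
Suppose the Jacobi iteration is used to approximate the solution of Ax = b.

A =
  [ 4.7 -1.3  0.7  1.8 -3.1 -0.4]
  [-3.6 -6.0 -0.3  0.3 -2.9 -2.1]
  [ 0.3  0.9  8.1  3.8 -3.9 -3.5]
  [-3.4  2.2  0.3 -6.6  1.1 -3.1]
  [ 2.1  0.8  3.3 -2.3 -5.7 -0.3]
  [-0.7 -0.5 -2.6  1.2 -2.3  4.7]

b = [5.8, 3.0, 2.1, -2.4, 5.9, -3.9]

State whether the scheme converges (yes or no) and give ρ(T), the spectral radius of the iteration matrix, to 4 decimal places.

no, ρ = 1.1301

A = D + L + U where D = diag(4.7, -6, 8.1, -6.6, -5.7, 4.7).
T_J = -D⁻¹(L+U): T[3,0] = -(-3.4)/(-6.6) = -0.5152; T[3,3] = 0.
  T[0,:] = [+0.0000, +0.2766, -0.1489, -0.3830, +0.6596, +0.0851]
  T[1,:] = [-0.6000, +0.0000, -0.0500, +0.0500, -0.4833, -0.3500]
  T[2,:] = [-0.0370, -0.1111, +0.0000, -0.4691, +0.4815, +0.4321]
  T[3,:] = [-0.5152, +0.3333, +0.0455, +0.0000, +0.1667, -0.4697]
  T[4,:] = [+0.3684, +0.1404, +0.5789, -0.4035, +0.0000, -0.0526]
  T[5,:] = [+0.1489, +0.1064, +0.5532, -0.2553, +0.4894, +0.0000]
|λ(T)| sorted: 1.1301, 0.8556, 0.6086, 0.6086, 0.1699, 0.0348.
ρ = 1.1301; 1.1301 > 1, so it fails to converge.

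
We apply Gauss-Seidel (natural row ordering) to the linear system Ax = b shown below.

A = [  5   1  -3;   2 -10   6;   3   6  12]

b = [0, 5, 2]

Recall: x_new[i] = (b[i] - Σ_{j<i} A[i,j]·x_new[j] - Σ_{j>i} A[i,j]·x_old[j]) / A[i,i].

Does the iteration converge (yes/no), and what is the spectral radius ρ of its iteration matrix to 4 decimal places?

Let D = diag(5, -10, 12); L, U the strict triangles.
T_GS = -(D+L)⁻¹U: row 0 first, T[0,2] = -(-3)/(5) = +0.6000; later rows by forward substitution.
  T[0,:] = [+0.0000, -0.2000, +0.6000]
  T[1,:] = [+0.0000, -0.0400, +0.7200]
  T[2,:] = [+0.0000, +0.0700, -0.5100]
|λ(T)| sorted: 0.6000, 0.0500, 0.0000.
ρ = 0.6000; 0.6000 < 1 ⇒ converges.

yes, ρ = 0.6000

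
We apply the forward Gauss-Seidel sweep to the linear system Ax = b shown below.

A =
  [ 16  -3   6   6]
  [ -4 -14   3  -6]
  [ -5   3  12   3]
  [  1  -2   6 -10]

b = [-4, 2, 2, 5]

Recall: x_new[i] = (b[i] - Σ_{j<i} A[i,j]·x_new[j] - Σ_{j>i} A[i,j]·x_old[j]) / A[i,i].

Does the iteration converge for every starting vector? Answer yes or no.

yes

Write A = D+L+U with D = diag(16, -14, 12, -10).
T_GS = -(D+L)⁻¹U: row 0 first, T[0,1] = -(-3)/(16) = +0.1875; later rows by forward substitution.
  T[0,:] = [+0.0000, +0.1875, -0.3750, -0.3750]
  T[1,:] = [+0.0000, -0.0536, +0.3214, -0.3214]
  T[2,:] = [+0.0000, +0.0915, -0.2366, -0.3259]
  T[3,:] = [+0.0000, +0.0844, -0.2438, -0.1688]
|eigenvalues of T|: 0.5029, 0.0447, 0.0447, 0.0000.
ρ(T) = max|λ| = 0.5029; 0.5029 < 1 ⇒ converges.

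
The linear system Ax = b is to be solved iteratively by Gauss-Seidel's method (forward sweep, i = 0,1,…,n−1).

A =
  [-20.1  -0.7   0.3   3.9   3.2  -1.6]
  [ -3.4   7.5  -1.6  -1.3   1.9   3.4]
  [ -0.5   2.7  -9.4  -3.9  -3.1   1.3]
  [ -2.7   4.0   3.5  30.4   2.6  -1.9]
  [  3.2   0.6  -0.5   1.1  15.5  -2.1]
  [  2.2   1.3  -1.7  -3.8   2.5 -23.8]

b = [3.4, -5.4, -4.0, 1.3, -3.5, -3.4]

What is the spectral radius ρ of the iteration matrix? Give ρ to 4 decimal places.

0.2118

Let D = diag(-20.1, 7.5, -9.4, 30.4, 15.5, -23.8); L, U the strict triangles.
Gauss-Seidel: T = -(D+L)⁻¹U, row 0 first, T[0,4] = -(3.2)/(-20.1) = +0.1592; later rows by forward substitution.
  T[0,:] = [+0.0000, -0.0348, +0.0149, +0.1940, +0.1592, -0.0796]
  T[1,:] = [+0.0000, -0.0158, +0.2201, +0.2613, -0.1812, -0.4894]
  T[2,:] = [+0.0000, -0.0027, +0.0624, -0.3502, -0.3903, +0.0020]
  T[3,:] = [+0.0000, -0.0007, -0.0348, +0.0232, -0.0026, +0.1196]
  T[4,:] = [+0.0000, +0.0078, -0.0071, -0.0631, -0.0383, +0.1624]
  T[5,:] = [+0.0000, -0.0030, +0.0138, +0.0469, +0.0291, -0.0363]
|roots of det(T-λI)|: 0.2118, 0.1328, 0.0648, 0.0648, 0.0280, 0.0000.
ρ = 0.2118; 0.2118 < 1: convergent.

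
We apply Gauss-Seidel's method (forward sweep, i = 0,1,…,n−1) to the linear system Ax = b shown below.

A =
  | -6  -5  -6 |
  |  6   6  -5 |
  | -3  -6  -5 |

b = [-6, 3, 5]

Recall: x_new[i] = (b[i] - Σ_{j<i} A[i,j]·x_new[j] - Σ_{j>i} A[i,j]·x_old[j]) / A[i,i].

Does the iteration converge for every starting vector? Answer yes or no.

no

A = D + L + U where D = diag(-6, 6, -5).
GS T = -(D+L)⁻¹U: row 0 first, T[0,1] = -(-5)/(-6) = -0.8333; later rows by forward substitution.
  T[0,:] = [+0.0000  -0.8333  -1.0000]
  T[1,:] = [+0.0000  +0.8333  +1.8333]
  T[2,:] = [+0.0000  -0.5000  -1.6000]
|eigenvalues of T|: 1.1341, 0.3674, 0.0000.
spectral radius ρ = 1.1341; 1.1341 > 1 ⇒ diverges.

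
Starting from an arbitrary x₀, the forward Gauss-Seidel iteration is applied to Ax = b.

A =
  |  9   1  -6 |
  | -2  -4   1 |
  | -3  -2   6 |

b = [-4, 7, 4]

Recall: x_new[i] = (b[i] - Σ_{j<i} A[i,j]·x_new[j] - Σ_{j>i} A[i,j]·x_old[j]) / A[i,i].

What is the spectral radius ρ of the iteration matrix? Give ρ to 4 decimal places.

Split A = D + L + U, D = diag(9, -4, 6).
T_GS = -(D+L)⁻¹U: row 0 first, T[0,2] = -(-6)/(9) = +0.6667; later rows by forward substitution.
  T[0,:] = [+0.0000  -0.1111  +0.6667]
  T[1,:] = [+0.0000  +0.0556  -0.0833]
  T[2,:] = [+0.0000  -0.0370  +0.3056]
|eigenvalues of T|: 0.3173, 0.0438, 0.0000.
ρ = 0.3173; 0.3173 < 1 ⇒ converges.

0.3173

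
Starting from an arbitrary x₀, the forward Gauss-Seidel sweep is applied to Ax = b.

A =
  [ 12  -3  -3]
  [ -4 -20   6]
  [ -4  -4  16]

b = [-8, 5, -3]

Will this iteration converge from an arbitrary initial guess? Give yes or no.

A = D + L + U where D = diag(12, -20, 16).
Gauss-Seidel: T = -(D+L)⁻¹U, row 0 first, T[0,2] = -(-3)/(12) = +0.2500; later rows by forward substitution.
  T[0,:] = [+0.0000, +0.2500, +0.2500]
  T[1,:] = [+0.0000, -0.0500, +0.2500]
  T[2,:] = [+0.0000, +0.0500, +0.1250]
|λ(T)| sorted: 0.1795, 0.1045, 0.0000.
ρ = 0.1795; 0.1795 < 1 ⇒ converges.

yes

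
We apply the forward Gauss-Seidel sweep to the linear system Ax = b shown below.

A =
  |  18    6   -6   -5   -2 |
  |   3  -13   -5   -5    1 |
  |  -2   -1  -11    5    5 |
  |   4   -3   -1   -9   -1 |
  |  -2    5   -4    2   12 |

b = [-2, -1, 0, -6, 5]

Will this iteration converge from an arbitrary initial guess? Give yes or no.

Split A = D + L + U, D = diag(18, -13, -11, -9, 12).
GS T = -(D+L)⁻¹U: row 0 first, T[0,1] = -(6)/(18) = -0.3333; later rows by forward substitution.
  T[0,:] = [+0.0000  -0.3333  +0.3333  +0.2778  +0.1111]
  T[1,:] = [+0.0000  -0.0769  -0.3077  -0.3205  +0.1026]
  T[2,:] = [+0.0000  +0.0676  -0.0326  +0.4332  +0.4250]
  T[3,:] = [+0.0000  -0.1300  +0.2543  +0.1822  -0.1431]
  T[4,:] = [+0.0000  +0.0207  +0.1305  +0.2939  +0.1413]
|λ(T)| sorted: 0.5379, 0.1989, 0.1989, 0.0507, 0.0000.
ρ = 0.5379; 0.5379 < 1: convergent.

yes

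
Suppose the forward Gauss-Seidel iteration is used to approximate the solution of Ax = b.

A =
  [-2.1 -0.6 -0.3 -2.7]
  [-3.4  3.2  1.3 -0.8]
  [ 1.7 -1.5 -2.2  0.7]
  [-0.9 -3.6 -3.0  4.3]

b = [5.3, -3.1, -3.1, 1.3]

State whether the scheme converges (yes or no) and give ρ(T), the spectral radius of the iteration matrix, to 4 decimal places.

no, ρ = 1.4414

Let D = diag(-2.1, 3.2, -2.2, 4.3); L, U the strict triangles.
GS T = -(D+L)⁻¹U: row 0 first, T[0,3] = -(-2.7)/(-2.1) = -1.2857; later rows by forward substitution.
  T[0,:] = [+0.0000, -0.2857, -0.1429, -1.2857]
  T[1,:] = [+0.0000, -0.3036, -0.5580, -1.1161]
  T[2,:] = [+0.0000, -0.0138, +0.2701, +0.0856]
  T[3,:] = [+0.0000, -0.3236, -0.3087, -1.1437]
|roots of det(T-λI)|: 1.4414, 0.2831, 0.0189, 0.0000.
ρ = 1.4414; 1.4414 > 1, so it fails to converge.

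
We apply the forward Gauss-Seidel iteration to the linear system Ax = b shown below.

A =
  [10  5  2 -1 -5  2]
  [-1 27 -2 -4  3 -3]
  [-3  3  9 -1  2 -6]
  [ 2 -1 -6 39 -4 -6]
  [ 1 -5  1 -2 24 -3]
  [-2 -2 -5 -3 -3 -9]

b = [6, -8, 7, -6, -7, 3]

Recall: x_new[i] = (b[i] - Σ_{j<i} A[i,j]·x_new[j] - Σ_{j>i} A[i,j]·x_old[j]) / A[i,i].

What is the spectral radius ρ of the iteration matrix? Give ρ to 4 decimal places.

0.4176

A = D + L + U where D = diag(10, 27, 9, 39, 24, -9).
Gauss-Seidel: T = -(D+L)⁻¹U, row 0 first, T[0,2] = -(2)/(10) = -0.2000; later rows by forward substitution.
  T[0,:] = [+0.0000  -0.5000  -0.2000  +0.1000  +0.5000  -0.2000]
  T[1,:] = [+0.0000  -0.0185  +0.0667  +0.1519  -0.0926  +0.1037]
  T[2,:] = [+0.0000  -0.1605  -0.0889  +0.0938  -0.0247  +0.5654]
  T[3,:] = [+0.0000  +0.0005  -0.0017  +0.0132  +0.0708  +0.2538]
  T[4,:] = [+0.0000  +0.0237  +0.0258  +0.0247  -0.0332  +0.1525]
  T[5,:] = [+0.0000  +0.1963  +0.0710  -0.1207  -0.0893  -0.4282]
|roots of det(T-λI)|: 0.4176, 0.1751, 0.0559, 0.0559, 0.0512, 0.0000.
ρ = 0.4176; 0.4176 < 1 ⇒ converges.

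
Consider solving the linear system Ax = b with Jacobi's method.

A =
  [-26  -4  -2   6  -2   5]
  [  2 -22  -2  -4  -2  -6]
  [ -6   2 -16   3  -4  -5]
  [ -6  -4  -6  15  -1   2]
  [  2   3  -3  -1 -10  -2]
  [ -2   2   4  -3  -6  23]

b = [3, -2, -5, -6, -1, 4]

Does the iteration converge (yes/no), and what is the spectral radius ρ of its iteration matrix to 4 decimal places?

yes, ρ = 0.5551

Write A = D+L+U with D = diag(-26, -22, -16, 15, -10, 23).
Jacobi: T = -D⁻¹(L+U), T[4,5] = -(-2)/(-10) = -0.2000; T[4,4] = 0.
  T[0,:] = [+0.0000 -0.1538 -0.0769 +0.2308 -0.0769 +0.1923]
  T[1,:] = [+0.0909 +0.0000 -0.0909 -0.1818 -0.0909 -0.2727]
  T[2,:] = [-0.3750 +0.1250 +0.0000 +0.1875 -0.2500 -0.3125]
  T[3,:] = [+0.4000 +0.2667 +0.4000 +0.0000 +0.0667 -0.1333]
  T[4,:] = [+0.2000 +0.3000 -0.3000 -0.1000 +0.0000 -0.2000]
  T[5,:] = [+0.0870 -0.0870 -0.1739 +0.1304 +0.2609 +0.0000]
|λ(T)| sorted: 0.5551, 0.4179, 0.4179, 0.4062, 0.4062, 0.2241.
spectral radius ρ = 0.5551; 0.5551 < 1: convergent.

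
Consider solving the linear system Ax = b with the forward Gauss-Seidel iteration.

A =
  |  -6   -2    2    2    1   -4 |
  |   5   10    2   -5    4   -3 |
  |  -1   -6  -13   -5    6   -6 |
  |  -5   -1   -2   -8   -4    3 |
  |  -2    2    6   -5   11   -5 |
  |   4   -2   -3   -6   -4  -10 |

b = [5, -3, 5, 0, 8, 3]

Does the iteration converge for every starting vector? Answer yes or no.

no

A = D + L + U where D = diag(-6, 10, -13, -8, 11, -10).
Gauss-Seidel: T = -(D+L)⁻¹U, row 0 first, T[0,4] = -(1)/(-6) = +0.1667; later rows by forward substitution.
  T[0,:] = [+0.0000, -0.3333, +0.3333, +0.3333, +0.1667, -0.6667]
  T[1,:] = [+0.0000, +0.1667, -0.3667, +0.3333, -0.4833, +0.6333]
  T[2,:] = [+0.0000, -0.0513, +0.1436, -0.5641, +0.6718, -0.7026]
  T[3,:] = [+0.0000, +0.2003, -0.1984, -0.1090, -0.7117, +0.8881]
  T[4,:] = [+0.0000, +0.0281, -0.0412, +0.2582, -0.5718, +1.0051]
  T[5,:] = [+0.0000, -0.2827, +0.2991, +0.1980, +0.6175, -1.1175]
eigenvalue magnitudes: 1.5517, 0.3835, 0.3486, 0.3486, 0.0322, 0.0000.
ρ = 1.5517; 1.5517 > 1: divergent.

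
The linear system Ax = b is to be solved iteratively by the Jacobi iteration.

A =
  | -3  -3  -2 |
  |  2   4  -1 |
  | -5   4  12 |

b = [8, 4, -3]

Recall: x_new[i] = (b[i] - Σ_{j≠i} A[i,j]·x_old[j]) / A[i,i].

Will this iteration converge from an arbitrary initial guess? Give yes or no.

yes

Write A = D+L+U with D = diag(-3, 4, 12).
T_J = -D⁻¹(L+U): T[2,1] = -(4)/(12) = -0.3333; T[2,2] = 0.
  T[0,:] = [+0.0000 -1.0000 -0.6667]
  T[1,:] = [-0.5000 +0.0000 +0.2500]
  T[2,:] = [+0.4167 -0.3333 +0.0000]
|λ(T)| sorted: 0.6762, 0.5642, 0.5642.
ρ = 0.6762; 0.6762 < 1 ⇒ converges.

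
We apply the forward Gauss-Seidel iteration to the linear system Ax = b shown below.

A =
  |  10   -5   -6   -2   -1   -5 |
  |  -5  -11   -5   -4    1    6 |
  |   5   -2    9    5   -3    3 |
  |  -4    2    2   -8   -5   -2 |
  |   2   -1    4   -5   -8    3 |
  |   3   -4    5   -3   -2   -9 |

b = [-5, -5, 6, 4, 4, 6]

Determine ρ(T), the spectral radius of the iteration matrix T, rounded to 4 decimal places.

1.2856

Diagonal D = diag(10, -11, 9, -8, -8, -9); L, U strict lower/upper.
GS T = -(D+L)⁻¹U: row 0 first, T[0,5] = -(-5)/(10) = +0.5000; later rows by forward substitution.
  T[0,:] = [+0.0000 +0.5000 +0.6000 +0.2000 +0.1000 +0.5000]
  T[1,:] = [+0.0000 -0.2273 -0.7273 -0.4545 +0.0455 +0.3182]
  T[2,:] = [+0.0000 -0.3283 -0.4949 -0.7677 +0.2879 -0.5404]
  T[3,:] = [+0.0000 -0.3889 -0.6056 -0.4056 -0.5917 -0.5556]
  T[4,:] = [+0.0000 +0.2323 +0.3719 -0.0235 +0.5330 +0.5372]
  T[5,:] = [+0.0000 +0.1633 +0.3675 -0.0174 +0.2518 -0.2092]
moduli |λ_i(T)| = 1.2856, 0.9726, 0.4058, 0.1883, 0.1033, 0.0000.
ρ = 1.2856; 1.2856 > 1: divergent.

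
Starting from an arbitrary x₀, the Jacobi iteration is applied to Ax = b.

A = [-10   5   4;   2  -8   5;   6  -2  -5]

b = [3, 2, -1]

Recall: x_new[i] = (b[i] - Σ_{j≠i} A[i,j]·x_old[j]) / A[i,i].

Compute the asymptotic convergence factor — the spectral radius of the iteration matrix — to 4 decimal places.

A = D + L + U where D = diag(-10, -8, -5).
Jacobi: T = -D⁻¹(L+U), T[2,0] = -(6)/(-5) = +1.2000; T[2,2] = 0.
  T[0,:] = [+0.0000 +0.5000 +0.4000]
  T[1,:] = [+0.2500 +0.0000 +0.6250]
  T[2,:] = [+1.2000 -0.4000 +0.0000]
|eigenvalues of T|: 0.8623, 0.6233, 0.6233.
ρ = 0.8623; 0.8623 < 1: convergent.

0.8623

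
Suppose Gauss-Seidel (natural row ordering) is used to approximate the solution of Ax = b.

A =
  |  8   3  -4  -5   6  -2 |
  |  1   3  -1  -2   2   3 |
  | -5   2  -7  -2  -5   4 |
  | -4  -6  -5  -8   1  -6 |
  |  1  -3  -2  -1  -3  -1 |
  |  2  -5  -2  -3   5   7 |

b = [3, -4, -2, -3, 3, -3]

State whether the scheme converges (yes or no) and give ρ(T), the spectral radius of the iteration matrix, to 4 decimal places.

A = D + L + U where D = diag(8, 3, -7, -8, -3, 7).
GS T = -(D+L)⁻¹U: row 0 first, T[0,5] = -(-2)/(8) = +0.2500; later rows by forward substitution.
  T[0,:] = [+0.0000, -0.3750, +0.5000, +0.6250, -0.7500, +0.2500]
  T[1,:] = [+0.0000, +0.1250, +0.1667, +0.4583, -0.4167, -1.0833]
  T[2,:] = [+0.0000, +0.3036, -0.3095, -0.6012, -0.2976, +0.0833]
  T[3,:] = [+0.0000, -0.0960, -0.1815, -0.2805, +0.9985, -0.1146]
  T[4,:] = [+0.0000, -0.4204, +0.2669, +0.2443, +0.0322, +0.8160]
  T[5,:] = [+0.0000, +0.5423, -0.3807, -0.3177, +0.2365, -1.4534]
|roots of det(T-λI)|: 1.5139, 0.3618, 0.1089, 0.0844, 0.0844, 0.0000.
ρ(T) = max|λ| = 1.5139; 1.5139 > 1: divergent.

no, ρ = 1.5139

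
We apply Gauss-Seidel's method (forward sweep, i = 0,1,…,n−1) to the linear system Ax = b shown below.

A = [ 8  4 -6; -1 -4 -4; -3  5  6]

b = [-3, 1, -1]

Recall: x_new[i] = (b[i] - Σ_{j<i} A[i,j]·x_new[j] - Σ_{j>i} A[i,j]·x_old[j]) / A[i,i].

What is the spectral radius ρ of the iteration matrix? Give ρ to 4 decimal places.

1.6419

Let D = diag(8, -4, 6); L, U the strict triangles.
T_GS = -(D+L)⁻¹U: row 0 first, T[0,1] = -(4)/(8) = -0.5000; later rows by forward substitution.
  T[0,:] = [+0.0000  -0.5000  +0.7500]
  T[1,:] = [+0.0000  +0.1250  -1.1875]
  T[2,:] = [+0.0000  -0.3542  +1.3646]
eigenvalue magnitudes: 1.6419, 0.1523, 0.0000.
spectral radius ρ = 1.6419; 1.6419 > 1: divergent.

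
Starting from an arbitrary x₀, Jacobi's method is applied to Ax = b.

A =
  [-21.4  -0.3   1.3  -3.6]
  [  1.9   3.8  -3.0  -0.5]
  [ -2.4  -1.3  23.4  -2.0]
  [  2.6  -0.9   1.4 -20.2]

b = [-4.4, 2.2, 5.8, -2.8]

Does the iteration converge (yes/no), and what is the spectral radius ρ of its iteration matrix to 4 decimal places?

Diagonal D = diag(-21.4, 3.8, 23.4, -20.2); L, U strict lower/upper.
Jacobi: T = -D⁻¹(L+U), T[2,0] = -(-2.4)/(23.4) = +0.1026; T[2,2] = 0.
  T[0,:] = [+0.0000 -0.0140 +0.0607 -0.1682]
  T[1,:] = [-0.5000 +0.0000 +0.7895 +0.1316]
  T[2,:] = [+0.1026 +0.0556 +0.0000 +0.0855]
  T[3,:] = [+0.1287 -0.0446 +0.0693 +0.0000]
moduli |λ_i(T)| = 0.2995, 0.1910, 0.1829, 0.1829.
spectral radius ρ = 0.2995; 0.2995 < 1: convergent.

yes, ρ = 0.2995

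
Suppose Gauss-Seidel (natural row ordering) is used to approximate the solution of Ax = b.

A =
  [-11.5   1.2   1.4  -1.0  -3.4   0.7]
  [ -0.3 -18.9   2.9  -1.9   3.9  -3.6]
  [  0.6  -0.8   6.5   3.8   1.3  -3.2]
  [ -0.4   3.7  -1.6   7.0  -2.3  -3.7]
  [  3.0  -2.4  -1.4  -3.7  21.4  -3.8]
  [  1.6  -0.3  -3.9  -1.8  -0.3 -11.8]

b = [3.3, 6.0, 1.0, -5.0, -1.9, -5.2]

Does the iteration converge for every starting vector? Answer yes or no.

yes

Write A = D+L+U with D = diag(-11.5, -18.9, 6.5, 7, 21.4, -11.8).
Gauss-Seidel: T = -(D+L)⁻¹U, row 0 first, T[0,1] = -(1.2)/(-11.5) = +0.1043; later rows by forward substitution.
  T[0,:] = [+0.0000, +0.1043, +0.1217, -0.0870, -0.2957, +0.0609]
  T[1,:] = [+0.0000, -0.0017, +0.1515, -0.0991, +0.2110, -0.1914]
  T[2,:] = [+0.0000, -0.0098, +0.0074, -0.5888, -0.1467, +0.4631]
  T[3,:] = [+0.0000, +0.0046, -0.0714, -0.0871, +0.1666, +0.7391]
  T[4,:] = [+0.0000, -0.0147, -0.0119, -0.0525, +0.0843, +0.3057]
  T[5,:] = [+0.0000, +0.0171, +0.0214, +0.2000, -0.0245, -0.2605]
|roots of det(T-λI)|: 0.6012, 0.2754, 0.0918, 0.0698, 0.0698, 0.0000.
ρ(T) = max|λ| = 0.6012; 0.6012 < 1 ⇒ converges.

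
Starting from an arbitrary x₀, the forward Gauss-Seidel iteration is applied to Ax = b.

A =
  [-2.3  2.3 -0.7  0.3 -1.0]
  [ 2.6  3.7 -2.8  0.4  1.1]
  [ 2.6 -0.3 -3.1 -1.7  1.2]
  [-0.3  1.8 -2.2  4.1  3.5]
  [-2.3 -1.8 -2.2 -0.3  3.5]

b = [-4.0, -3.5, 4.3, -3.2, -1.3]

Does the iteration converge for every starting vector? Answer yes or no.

Diagonal D = diag(-2.3, 3.7, -3.1, 4.1, 3.5); L, U strict lower/upper.
GS T = -(D+L)⁻¹U: row 0 first, T[0,1] = -(2.3)/(-2.3) = +1.0000; later rows by forward substitution.
  T[0,:] = [+0.0000, +1.0000, -0.3043, +0.1304, -0.4348]
  T[1,:] = [+0.0000, -0.7027, +0.9706, -0.1998, +0.0082]
  T[2,:] = [+0.0000, +0.9067, -0.3492, -0.4197, +0.0216]
  T[3,:] = [+0.0000, +0.8682, -0.6358, -0.1279, -0.8775]
  T[4,:] = [+0.0000, +0.9401, +0.0252, -0.2918, -0.3431]
|eigenvalues of T|: 1.6122, 0.7536, 0.4377, 0.4377, 0.0000.
ρ = 1.6122; 1.6122 > 1, so it fails to converge.

no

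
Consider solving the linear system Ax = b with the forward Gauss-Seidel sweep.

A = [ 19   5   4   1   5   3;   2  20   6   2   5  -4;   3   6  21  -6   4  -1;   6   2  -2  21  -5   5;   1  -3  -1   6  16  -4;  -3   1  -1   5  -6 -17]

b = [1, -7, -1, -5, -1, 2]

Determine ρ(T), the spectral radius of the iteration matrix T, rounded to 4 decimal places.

0.5077

Write A = D+L+U with D = diag(19, 20, 21, 21, 16, -17).
T_GS = -(D+L)⁻¹U: row 0 first, T[0,1] = -(5)/(19) = -0.2632; later rows by forward substitution.
  T[0,:] = [+0.0000, -0.2632, -0.2105, -0.0526, -0.2632, -0.1579]
  T[1,:] = [+0.0000, +0.0263, -0.2789, -0.0947, -0.2237, +0.2158]
  T[2,:] = [+0.0000, +0.0301, +0.1098, +0.3203, -0.0890, +0.0085]
  T[3,:] = [+0.0000, +0.0755, +0.0972, +0.0546, +0.3261, -0.2127]
  T[4,:] = [+0.0000, -0.0051, -0.0687, -0.0149, -0.1533, +0.3806]
  T[5,:] = [+0.0000, +0.0702, +0.0671, +0.0062, +0.1886, -0.1569]
eigenvalue magnitudes: 0.5077, 0.2239, 0.2239, 0.0965, 0.0965, 0.0000.
ρ = 0.5077; 0.5077 < 1: convergent.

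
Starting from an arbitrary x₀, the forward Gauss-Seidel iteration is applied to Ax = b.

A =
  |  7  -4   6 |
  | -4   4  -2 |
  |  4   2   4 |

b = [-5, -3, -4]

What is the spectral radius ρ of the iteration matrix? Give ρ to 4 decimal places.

A = D + L + U where D = diag(7, 4, 4).
GS T = -(D+L)⁻¹U: row 0 first, T[0,2] = -(6)/(7) = -0.8571; later rows by forward substitution.
  T[0,:] = [+0.0000, +0.5714, -0.8571]
  T[1,:] = [+0.0000, +0.5714, -0.3571]
  T[2,:] = [+0.0000, -0.8571, +1.0357]
moduli |λ_i(T)| = 1.4036, 0.2036, 0.0000.
spectral radius ρ = 1.4036; 1.4036 > 1: divergent.

1.4036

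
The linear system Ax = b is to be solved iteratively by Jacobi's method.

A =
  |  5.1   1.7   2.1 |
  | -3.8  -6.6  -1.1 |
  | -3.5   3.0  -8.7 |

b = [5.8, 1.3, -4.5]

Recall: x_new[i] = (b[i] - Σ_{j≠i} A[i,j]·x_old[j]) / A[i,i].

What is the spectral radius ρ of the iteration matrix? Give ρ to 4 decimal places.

Diagonal D = diag(5.1, -6.6, -8.7); L, U strict lower/upper.
T_J = -D⁻¹(L+U): T[0,1] = -(1.7)/(5.1) = -0.3333; T[0,0] = 0.
  T[0,:] = [+0.0000, -0.3333, -0.4118]
  T[1,:] = [-0.5758, +0.0000, -0.1667]
  T[2,:] = [-0.4023, +0.3448, +0.0000]
|eigenvalues of T|: 0.6282, 0.3782, 0.2500.
ρ(T) = max|λ| = 0.6282; 0.6282 < 1 ⇒ converges.

0.6282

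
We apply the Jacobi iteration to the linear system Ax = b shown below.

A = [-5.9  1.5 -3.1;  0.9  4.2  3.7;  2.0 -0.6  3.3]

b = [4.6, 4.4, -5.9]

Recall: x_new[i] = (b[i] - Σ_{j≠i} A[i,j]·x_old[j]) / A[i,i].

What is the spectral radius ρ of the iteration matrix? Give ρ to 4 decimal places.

0.6025

Diagonal D = diag(-5.9, 4.2, 3.3); L, U strict lower/upper.
Jacobi: T = -D⁻¹(L+U), T[1,0] = -(0.9)/(4.2) = -0.2143; T[1,1] = 0.
  T[0,:] = [+0.0000, +0.2542, -0.5254]
  T[1,:] = [-0.2143, +0.0000, -0.8810]
  T[2,:] = [-0.6061, +0.1818, +0.0000]
|eigenvalues of T|: 0.6025, 0.5092, 0.5092.
ρ(T) = max|λ| = 0.6025; 0.6025 < 1, so it converges for any x₀.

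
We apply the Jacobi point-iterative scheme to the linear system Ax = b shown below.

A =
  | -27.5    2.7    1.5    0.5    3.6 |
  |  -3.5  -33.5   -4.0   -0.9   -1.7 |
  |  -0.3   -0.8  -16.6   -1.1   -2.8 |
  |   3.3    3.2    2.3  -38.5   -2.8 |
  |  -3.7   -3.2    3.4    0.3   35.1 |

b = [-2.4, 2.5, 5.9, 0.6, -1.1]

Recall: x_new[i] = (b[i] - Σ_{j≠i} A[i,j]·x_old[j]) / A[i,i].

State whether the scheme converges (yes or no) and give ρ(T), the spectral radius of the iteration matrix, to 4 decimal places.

yes, ρ = 0.1936

Diagonal D = diag(-27.5, -33.5, -16.6, -38.5, 35.1); L, U strict lower/upper.
T_J = -D⁻¹(L+U): T[4,3] = -(0.3)/(35.1) = -0.0085; T[4,4] = 0.
  T[0,:] = [+0.0000, +0.0982, +0.0545, +0.0182, +0.1309]
  T[1,:] = [-0.1045, +0.0000, -0.1194, -0.0269, -0.0507]
  T[2,:] = [-0.0181, -0.0482, +0.0000, -0.0663, -0.1687]
  T[3,:] = [+0.0857, +0.0831, +0.0597, +0.0000, -0.0727]
  T[4,:] = [+0.1054, +0.0912, -0.0969, -0.0085, +0.0000]
moduli |λ_i(T)| = 0.1936, 0.1621, 0.1295, 0.1295, 0.0415.
ρ = 0.1936; 0.1936 < 1, so it converges for any x₀.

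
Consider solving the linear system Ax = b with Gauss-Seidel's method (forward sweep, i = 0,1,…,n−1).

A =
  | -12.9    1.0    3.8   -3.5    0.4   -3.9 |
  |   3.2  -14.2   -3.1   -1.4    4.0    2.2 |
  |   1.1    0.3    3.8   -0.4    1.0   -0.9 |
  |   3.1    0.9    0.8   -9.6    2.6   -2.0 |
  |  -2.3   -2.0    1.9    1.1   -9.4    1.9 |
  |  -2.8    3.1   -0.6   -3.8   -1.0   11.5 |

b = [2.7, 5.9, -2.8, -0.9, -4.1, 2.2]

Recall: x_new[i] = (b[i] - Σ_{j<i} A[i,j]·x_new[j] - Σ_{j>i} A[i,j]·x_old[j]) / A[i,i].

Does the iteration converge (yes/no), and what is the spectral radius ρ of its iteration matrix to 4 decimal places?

yes, ρ = 0.5246

A = D + L + U where D = diag(-12.9, -14.2, 3.8, -9.6, -9.4, 11.5).
Gauss-Seidel: T = -(D+L)⁻¹U, row 0 first, T[0,5] = -(-3.9)/(-12.9) = -0.3023; later rows by forward substitution.
  T[0,:] = [+0.0000 +0.0775 +0.2946 -0.2713 +0.0310 -0.3023]
  T[1,:] = [+0.0000 +0.0175 -0.1519 -0.1597 +0.2887 +0.0868]
  T[2,:] = [+0.0000 -0.0238 -0.0733 +0.1964 -0.2949 +0.3175]
  T[3,:] = [+0.0000 +0.0247 +0.0748 -0.0862 +0.2833 -0.2714]
  T[4,:] = [+0.0000 -0.0246 -0.0458 +0.1300 -0.0955 +0.2901]
  T[5,:] = [+0.0000 +0.0189 +0.1296 -0.0299 -0.0003 -0.1449]
|eigenvalues of T|: 0.5246, 0.1128, 0.1128, 0.0931, 0.0382, 0.0000.
ρ = 0.5246; 0.5246 < 1: convergent.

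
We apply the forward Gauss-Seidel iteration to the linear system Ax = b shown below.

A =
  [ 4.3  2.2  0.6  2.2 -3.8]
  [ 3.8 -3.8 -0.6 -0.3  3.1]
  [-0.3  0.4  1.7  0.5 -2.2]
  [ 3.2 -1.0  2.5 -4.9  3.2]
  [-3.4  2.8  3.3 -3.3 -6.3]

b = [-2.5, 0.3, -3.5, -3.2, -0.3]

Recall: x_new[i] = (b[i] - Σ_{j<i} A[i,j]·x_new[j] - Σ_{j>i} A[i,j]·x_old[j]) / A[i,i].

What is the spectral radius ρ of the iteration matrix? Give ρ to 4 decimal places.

1.1707

Split A = D + L + U, D = diag(4.3, -3.8, 1.7, -4.9, -6.3).
Gauss-Seidel: T = -(D+L)⁻¹U, row 0 first, T[0,2] = -(0.6)/(4.3) = -0.1395; later rows by forward substitution.
  T[0,:] = [+0.0000  -0.5116  -0.1395  -0.5116  +0.8837]
  T[1,:] = [+0.0000  -0.5116  -0.2974  -0.5906  +1.6995]
  T[2,:] = [+0.0000  +0.0301  +0.0454  -0.2454  +1.0502]
  T[3,:] = [+0.0000  -0.2144  -0.0073  -0.3388  +1.4192]
  T[4,:] = [+0.0000  +0.1768  -0.0293  +0.0626  +0.0851]
|roots of det(T-λI)|: 1.1707, 0.2921, 0.2921, 0.0838, 0.0000.
spectral radius ρ = 1.1707; 1.1707 > 1 ⇒ diverges.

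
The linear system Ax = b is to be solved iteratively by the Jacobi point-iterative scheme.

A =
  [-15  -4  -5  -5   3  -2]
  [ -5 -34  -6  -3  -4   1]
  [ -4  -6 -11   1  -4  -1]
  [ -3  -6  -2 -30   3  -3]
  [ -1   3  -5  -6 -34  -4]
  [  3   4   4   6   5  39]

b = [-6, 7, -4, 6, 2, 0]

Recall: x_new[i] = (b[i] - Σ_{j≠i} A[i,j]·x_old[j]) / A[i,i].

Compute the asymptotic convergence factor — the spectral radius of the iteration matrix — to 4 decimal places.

Diagonal D = diag(-15, -34, -11, -30, -34, 39); L, U strict lower/upper.
Jacobi: T = -D⁻¹(L+U), T[4,1] = -(3)/(-34) = +0.0882; T[4,4] = 0.
  T[0,:] = [+0.0000  -0.2667  -0.3333  -0.3333  +0.2000  -0.1333]
  T[1,:] = [-0.1471  +0.0000  -0.1765  -0.0882  -0.1176  +0.0294]
  T[2,:] = [-0.3636  -0.5455  +0.0000  +0.0909  -0.3636  -0.0909]
  T[3,:] = [-0.1000  -0.2000  -0.0667  +0.0000  +0.1000  -0.1000]
  T[4,:] = [-0.0294  +0.0882  -0.1471  -0.1765  +0.0000  -0.1176]
  T[5,:] = [-0.0769  -0.1026  -0.1026  -0.1538  -0.1282  +0.0000]
moduli |λ_i(T)| = 0.7075, 0.4366, 0.1779, 0.1779, 0.0788, 0.0788.
ρ(T) = max|λ| = 0.7075; 0.7075 < 1, so it converges for any x₀.

0.7075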